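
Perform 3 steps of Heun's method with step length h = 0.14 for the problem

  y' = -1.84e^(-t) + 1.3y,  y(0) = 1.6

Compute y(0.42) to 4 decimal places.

Heun: k1 = f(t_n, y_n); k2 = f(t_n + h, y_n + h·k1); y_{n+1} = y_n + (h/2)·(k1 + k2).
t=0.000000, y=1.600000:
  k1 = f(0.000000, 1.600000) = 0.240000
  k2 = f(0.140000, 1.633600) = 0.524061
  y ← 1.600000 + (0.14/2)·(0.240000 + 0.524061) = 1.653484
t=0.140000, y=1.653484:
  k1 = f(0.140000, 1.653484) = 0.549910
  k2 = f(0.280000, 1.730472) = 0.858971
  y ← 1.653484 + (0.14/2)·(0.549910 + 0.858971) = 1.752106
t=0.280000, y=1.752106:
  k1 = f(0.280000, 1.752106) = 0.887096
  k2 = f(0.420000, 1.876299) = 1.230223
  y ← 1.752106 + (0.14/2)·(0.887096 + 1.230223) = 1.900318
y(0.42) ≈ 1.9003

1.9003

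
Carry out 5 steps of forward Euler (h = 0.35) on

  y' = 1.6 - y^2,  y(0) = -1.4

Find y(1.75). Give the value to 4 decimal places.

-7.8364

Euler: y_{n+1} = y_n + h·f(t_n, y_n).
t=0.000000, y=-1.400000: f=-0.360000 → y ← -1.400000 + 0.35·(-0.360000) = -1.526000
t=0.350000, y=-1.526000: f=-0.728676 → y ← -1.526000 + 0.35·(-0.728676) = -1.781037
t=0.700000, y=-1.781037: f=-1.572091 → y ← -1.781037 + 0.35·(-1.572091) = -2.331269
t=1.050000, y=-2.331269: f=-3.834813 → y ← -2.331269 + 0.35·(-3.834813) = -3.673453
t=1.400000, y=-3.673453: f=-11.894258 → y ← -3.673453 + 0.35·(-11.894258) = -7.836444
y(1.75) ≈ -7.8364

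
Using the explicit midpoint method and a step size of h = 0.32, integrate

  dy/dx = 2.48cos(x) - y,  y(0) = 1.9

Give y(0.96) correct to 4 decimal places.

Midpoint: k1 = f(x_n, y_n); k2 = f(x_n + h/2, y_n + (h/2)·k1); y_{n+1} = y_n + h·k2.
x=0.000000, y=1.900000:
  k1 = f(0.000000, 1.900000) = 0.580000
  k2 = f(0.160000, 1.992800) = 0.455524
  y ← 1.900000 + 0.32·0.455524 = 2.045768
x=0.320000, y=2.045768:
  k1 = f(0.320000, 2.045768) = 0.308336
  k2 = f(0.480000, 2.095101) = 0.104646
  y ← 2.045768 + 0.32·0.104646 = 2.079254
x=0.640000, y=2.079254:
  k1 = f(0.640000, 2.079254) = -0.090057
  k2 = f(0.800000, 2.064845) = -0.337013
  y ← 2.079254 + 0.32·(-0.337013) = 1.971410
y(0.96) ≈ 1.9714

1.9714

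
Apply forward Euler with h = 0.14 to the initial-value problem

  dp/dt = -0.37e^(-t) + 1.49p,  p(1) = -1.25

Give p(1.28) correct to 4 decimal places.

Euler: p_{n+1} = p_n + h·f(t_n, p_n).
t=1.000000, p=-1.250000: f=-1.998615 → p ← -1.250000 + 0.14·(-1.998615) = -1.529806
t=1.140000, p=-1.529806: f=-2.397744 → p ← -1.529806 + 0.14·(-2.397744) = -1.865490
p(1.28) ≈ -1.8655

-1.8655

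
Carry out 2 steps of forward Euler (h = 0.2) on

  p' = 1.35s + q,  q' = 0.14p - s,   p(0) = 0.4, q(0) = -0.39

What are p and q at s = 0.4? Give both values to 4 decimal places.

0.3002, -0.4098

Euler on (p,q): p_{n+1} = p_n + h·p', q_{n+1} = q_n + h·q'.
0.000000: (0.400000, -0.390000); f=(-0.390000, 0.056000) → (0.322000, -0.378800)
0.200000: (0.322000, -0.378800); f=(-0.108800, -0.154920) → (0.300240, -0.409784)
(p(0.4), q(0.4)) ≈ (0.3002, -0.4098)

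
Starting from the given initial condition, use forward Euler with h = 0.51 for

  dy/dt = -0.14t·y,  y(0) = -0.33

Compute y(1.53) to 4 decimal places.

Euler: y_{n+1} = y_n + h·f(t_n, y_n).
t=0.000000, y=-0.330000: f=0.000000 → y ← -0.330000 + 0.51·0.000000 = -0.330000
t=0.510000, y=-0.330000: f=0.023562 → y ← -0.330000 + 0.51·0.023562 = -0.317983
t=1.020000, y=-0.317983: f=0.045408 → y ← -0.317983 + 0.51·0.045408 = -0.294825
y(1.53) ≈ -0.2948

-0.2948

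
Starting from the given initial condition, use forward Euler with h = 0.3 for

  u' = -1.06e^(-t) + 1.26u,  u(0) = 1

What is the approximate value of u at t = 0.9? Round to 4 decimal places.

1.5137

Euler: u_{n+1} = u_n + h·f(t_n, u_n).
t=0.000000, u=1.000000: f=0.200000 → u ← 1.000000 + 0.3·0.200000 = 1.060000
t=0.300000, u=1.060000: f=0.550333 → u ← 1.060000 + 0.3·0.550333 = 1.225100
t=0.600000, u=1.225100: f=0.961885 → u ← 1.225100 + 0.3·0.961885 = 1.513665
u(0.9) ≈ 1.5137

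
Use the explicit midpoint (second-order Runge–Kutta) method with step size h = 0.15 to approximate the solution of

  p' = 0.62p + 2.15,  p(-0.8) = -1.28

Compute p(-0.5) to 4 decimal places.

Midpoint: k1 = f(s_n, p_n); k2 = f(s_n + h/2, p_n + (h/2)·k1); p_{n+1} = p_n + h·k2.
s=-0.800000, p=-1.280000:
  k1 = f(-0.800000, -1.280000) = 1.356400
  k2 = f(-0.725000, -1.178270) = 1.419473
  p ← -1.280000 + 0.15·1.419473 = -1.067079
s=-0.650000, p=-1.067079:
  k1 = f(-0.650000, -1.067079) = 1.488411
  k2 = f(-0.575000, -0.955448) = 1.557622
  p ← -1.067079 + 0.15·1.557622 = -0.833436
p(-0.5) ≈ -0.8334

-0.8334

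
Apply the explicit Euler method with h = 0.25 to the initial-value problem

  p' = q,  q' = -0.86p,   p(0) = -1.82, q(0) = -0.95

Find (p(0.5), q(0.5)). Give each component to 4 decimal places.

Euler on (p,q): p_{n+1} = p_n + h·p', q_{n+1} = q_n + h·q'.
0.000000: (-1.820000, -0.950000); f=(-0.950000, 1.565200) → (-2.057500, -0.558700)
0.250000: (-2.057500, -0.558700); f=(-0.558700, 1.769450) → (-2.197175, -0.116337)
(p(0.5), q(0.5)) ≈ (-2.1972, -0.1163)

-2.1972, -0.1163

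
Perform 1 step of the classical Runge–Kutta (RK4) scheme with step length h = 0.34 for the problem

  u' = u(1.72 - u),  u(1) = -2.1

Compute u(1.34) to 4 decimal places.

RK4: k1 = f(x_n, u_n); k2 = f(x_n + h/2, u_n + (h/2)·k1); k3 = f(x_n + h/2, u_n + (h/2)·k2); k4 = f(x_n + h, u_n + h·k3); u_{n+1} = u_n + (h/6)·(k1 + 2k2 + 2k3 + k4).
x=1.000000, u=-2.100000:
  k1 = f(1.000000, -2.100000) = -8.022000
  k2 = f(1.170000, -3.463740) = -17.955128
  k3 = f(1.170000, -5.152372) = -35.409013
  k4 = f(1.340000, -14.139065) = -224.232337
  u ← -2.100000 + (0.34/6)·(k1 + 2k2 + 2k3 + k4) = -21.309015
u(1.34) ≈ -21.3090

-21.3090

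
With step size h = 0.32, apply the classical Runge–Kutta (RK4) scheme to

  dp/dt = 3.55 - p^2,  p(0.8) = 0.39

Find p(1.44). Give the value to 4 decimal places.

1.6676

RK4: k1 = f(t_n, p_n); k2 = f(t_n + h/2, p_n + (h/2)·k1); k3 = f(t_n + h/2, p_n + (h/2)·k2); k4 = f(t_n + h, p_n + h·k3); p_{n+1} = p_n + (h/6)·(k1 + 2k2 + 2k3 + k4).
t=0.800000, p=0.390000:
  k1 = f(0.800000, 0.390000) = 3.397900
  k2 = f(0.960000, 0.933664) = 2.678272
  k3 = f(0.960000, 0.818523) = 2.880019
  k4 = f(1.120000, 1.311606) = 1.829689
  p ← 0.390000 + (0.32/6)·(k1 + 2k2 + 2k3 + k4) = 1.261689
t=1.120000, p=1.261689:
  k1 = f(1.120000, 1.261689) = 1.958141
  k2 = f(1.280000, 1.574992) = 1.069401
  k3 = f(1.280000, 1.432793) = 1.497103
  k4 = f(1.440000, 1.740762) = 0.519747
  p ← 1.261689 + (0.32/6)·(k1 + 2k2 + 2k3 + k4) = 1.667604
p(1.44) ≈ 1.6676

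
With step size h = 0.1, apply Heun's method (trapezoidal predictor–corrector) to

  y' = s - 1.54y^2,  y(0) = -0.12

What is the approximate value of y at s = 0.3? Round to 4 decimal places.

Heun: k1 = f(s_n, y_n); k2 = f(s_n + h, y_n + h·k1); y_{n+1} = y_n + (h/2)·(k1 + k2).
s=0.000000, y=-0.120000:
  k1 = f(0.000000, -0.120000) = -0.022176
  k2 = f(0.100000, -0.122218) = 0.076997
  y ← -0.120000 + (0.1/2)·(-0.022176 + 0.076997) = -0.117259
s=0.100000, y=-0.117259:
  k1 = f(0.100000, -0.117259) = 0.078826
  k2 = f(0.200000, -0.109376) = 0.181577
  y ← -0.117259 + (0.1/2)·(0.078826 + 0.181577) = -0.104239
s=0.200000, y=-0.104239:
  k1 = f(0.200000, -0.104239) = 0.183267
  k2 = f(0.300000, -0.085912) = 0.288633
  y ← -0.104239 + (0.1/2)·(0.183267 + 0.288633) = -0.080644
y(0.3) ≈ -0.0806

-0.0806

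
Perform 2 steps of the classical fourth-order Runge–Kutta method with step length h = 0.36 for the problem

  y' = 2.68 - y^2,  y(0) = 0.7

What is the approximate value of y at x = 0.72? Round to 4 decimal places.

RK4: k1 = f(x_n, y_n); k2 = f(x_n + h/2, y_n + (h/2)·k1); k3 = f(x_n + h/2, y_n + (h/2)·k2); k4 = f(x_n + h, y_n + h·k3); y_{n+1} = y_n + (h/6)·(k1 + 2k2 + 2k3 + k4).
x=0.000000, y=0.700000:
  k1 = f(0.000000, 0.700000) = 2.190000
  k2 = f(0.180000, 1.094200) = 1.482726
  k3 = f(0.180000, 0.966891) = 1.745122
  k4 = f(0.360000, 1.328244) = 0.915768
  y ← 0.700000 + (0.36/6)·(k1 + 2k2 + 2k3 + k4) = 1.273688
x=0.360000, y=1.273688:
  k1 = f(0.360000, 1.273688) = 1.057719
  k2 = f(0.540000, 1.464077) = 0.536478
  k3 = f(0.540000, 1.370254) = 0.802404
  k4 = f(0.720000, 1.562553) = 0.238427
  y ← 1.273688 + (0.36/6)·(k1 + 2k2 + 2k3 + k4) = 1.512122
y(0.72) ≈ 1.5121

1.5121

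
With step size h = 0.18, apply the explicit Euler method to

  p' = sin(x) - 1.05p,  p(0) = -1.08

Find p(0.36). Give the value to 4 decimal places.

-0.6781

Euler: p_{n+1} = p_n + h·f(x_n, p_n).
x=0.000000, p=-1.080000: f=1.134000 → p ← -1.080000 + 0.18·1.134000 = -0.875880
x=0.180000, p=-0.875880: f=1.098704 → p ← -0.875880 + 0.18·1.098704 = -0.678113
p(0.36) ≈ -0.6781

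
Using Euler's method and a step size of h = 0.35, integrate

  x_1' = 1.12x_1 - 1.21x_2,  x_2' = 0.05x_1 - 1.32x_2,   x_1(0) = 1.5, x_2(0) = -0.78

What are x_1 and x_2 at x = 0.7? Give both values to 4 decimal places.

3.5329, -0.1693

Euler on (x_1,x_2): x_1_{n+1} = x_1_n + h·x_1', x_2_{n+1} = x_2_n + h·x_2'.
0.000000: (1.500000, -0.780000); f=(2.623800, 1.104600) → (2.418330, -0.393390)
0.350000: (2.418330, -0.393390); f=(3.184532, 0.640191) → (3.532916, -0.169323)
(x_1(0.7), x_2(0.7)) ≈ (3.5329, -0.1693)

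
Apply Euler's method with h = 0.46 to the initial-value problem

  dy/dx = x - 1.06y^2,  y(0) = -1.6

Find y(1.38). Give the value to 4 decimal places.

-27.3597

Euler: y_{n+1} = y_n + h·f(x_n, y_n).
x=0.000000, y=-1.600000: f=-2.713600 → y ← -1.600000 + 0.46·(-2.713600) = -2.848256
x=0.460000, y=-2.848256: f=-8.139316 → y ← -2.848256 + 0.46·(-8.139316) = -6.592341
x=0.920000, y=-6.592341: f=-45.146502 → y ← -6.592341 + 0.46·(-45.146502) = -27.359732
y(1.38) ≈ -27.3597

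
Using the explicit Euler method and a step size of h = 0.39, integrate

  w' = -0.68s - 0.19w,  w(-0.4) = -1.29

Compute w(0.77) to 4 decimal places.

-1.0313

Euler: w_{n+1} = w_n + h·f(s_n, w_n).
s=-0.400000, w=-1.290000: f=0.517100 → w ← -1.290000 + 0.39·0.517100 = -1.088331
s=-0.010000, w=-1.088331: f=0.213583 → w ← -1.088331 + 0.39·0.213583 = -1.005034
s=0.380000, w=-1.005034: f=-0.067444 → w ← -1.005034 + 0.39·(-0.067444) = -1.031337
w(0.77) ≈ -1.0313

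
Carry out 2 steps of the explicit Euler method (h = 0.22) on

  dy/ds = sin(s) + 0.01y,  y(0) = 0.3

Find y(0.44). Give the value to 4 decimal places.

0.3493

Euler: y_{n+1} = y_n + h·f(s_n, y_n).
s=0.000000, y=0.300000: f=0.003000 → y ← 0.300000 + 0.22·0.003000 = 0.300660
s=0.220000, y=0.300660: f=0.221236 → y ← 0.300660 + 0.22·0.221236 = 0.349332
y(0.44) ≈ 0.3493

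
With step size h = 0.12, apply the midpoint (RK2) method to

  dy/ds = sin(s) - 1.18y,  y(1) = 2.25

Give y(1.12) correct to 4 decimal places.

2.0515

Midpoint: k1 = f(s_n, y_n); k2 = f(s_n + h/2, y_n + (h/2)·k1); y_{n+1} = y_n + h·k2.
s=1.000000, y=2.250000:
  k1 = f(1.000000, 2.250000) = -1.813529
  k2 = f(1.060000, 2.141188) = -1.654247
  y ← 2.250000 + 0.12·(-1.654247) = 2.051490
y(1.12) ≈ 2.0515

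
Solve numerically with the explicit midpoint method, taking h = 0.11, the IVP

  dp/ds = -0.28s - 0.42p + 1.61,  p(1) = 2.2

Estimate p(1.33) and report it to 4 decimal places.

2.3104

Midpoint: k1 = f(s_n, p_n); k2 = f(s_n + h/2, p_n + (h/2)·k1); p_{n+1} = p_n + h·k2.
s=1.000000, p=2.200000:
  k1 = f(1.000000, 2.200000) = 0.406000
  k2 = f(1.055000, 2.222330) = 0.381221
  p ← 2.200000 + 0.11·0.381221 = 2.241934
s=1.110000, p=2.241934:
  k1 = f(1.110000, 2.241934) = 0.357588
  k2 = f(1.165000, 2.261602) = 0.333927
  p ← 2.241934 + 0.11·0.333927 = 2.278666
s=1.220000, p=2.278666:
  k1 = f(1.220000, 2.278666) = 0.311360
  k2 = f(1.275000, 2.295791) = 0.288768
  p ← 2.278666 + 0.11·0.288768 = 2.310431
p(1.33) ≈ 2.3104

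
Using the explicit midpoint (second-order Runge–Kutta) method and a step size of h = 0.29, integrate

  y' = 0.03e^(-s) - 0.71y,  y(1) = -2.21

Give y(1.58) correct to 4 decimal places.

Midpoint: k1 = f(s_n, y_n); k2 = f(s_n + h/2, y_n + (h/2)·k1); y_{n+1} = y_n + h·k2.
s=1.000000, y=-2.210000:
  k1 = f(1.000000, -2.210000) = 1.580136
  k2 = f(1.145000, -1.980880) = 1.415972
  y ← -2.210000 + 0.29·1.415972 = -1.799368
s=1.290000, y=-1.799368:
  k1 = f(1.290000, -1.799368) = 1.285810
  k2 = f(1.435000, -1.612926) = 1.152321
  y ← -1.799368 + 0.29·1.152321 = -1.465195
y(1.58) ≈ -1.4652

-1.4652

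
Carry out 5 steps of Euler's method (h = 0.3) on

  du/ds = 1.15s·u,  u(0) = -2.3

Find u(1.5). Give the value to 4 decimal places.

-5.6767

Euler: u_{n+1} = u_n + h·f(s_n, u_n).
s=0.000000, u=-2.300000: f=0.000000 → u ← -2.300000 + 0.3·0.000000 = -2.300000
s=0.300000, u=-2.300000: f=-0.793500 → u ← -2.300000 + 0.3·(-0.793500) = -2.538050
s=0.600000, u=-2.538050: f=-1.751254 → u ← -2.538050 + 0.3·(-1.751254) = -3.063426
s=0.900000, u=-3.063426: f=-3.170646 → u ← -3.063426 + 0.3·(-3.170646) = -4.014620
s=1.200000, u=-4.014620: f=-5.540176 → u ← -4.014620 + 0.3·(-5.540176) = -5.676673
u(1.5) ≈ -5.6767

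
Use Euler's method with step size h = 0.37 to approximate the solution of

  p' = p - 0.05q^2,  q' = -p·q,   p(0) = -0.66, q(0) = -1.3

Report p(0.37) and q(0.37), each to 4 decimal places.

Euler on (p,q): p_{n+1} = p_n + h·p', q_{n+1} = q_n + h·q'.
0.000000: (-0.660000, -1.300000); f=(-0.744500, -0.858000) → (-0.935465, -1.617460)
(p(0.37), q(0.37)) ≈ (-0.9355, -1.6175)

-0.9355, -1.6175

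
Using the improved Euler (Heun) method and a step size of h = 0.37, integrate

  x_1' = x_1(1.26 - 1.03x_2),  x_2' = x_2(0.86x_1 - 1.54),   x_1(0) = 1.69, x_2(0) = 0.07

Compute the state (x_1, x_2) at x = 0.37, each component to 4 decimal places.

2.5971, 0.0758

Heun on (x_1,x_2): k1 = f(x_n, state_n); k2 = f(x_n + h, state_n + h·k1); state_{n+1} = state_n + (h/2)·(k1 + k2).
0.000000: (1.690000, 0.070000)
  k1 = (2.007551, -0.006062)
  predictor → (2.432794, 0.067757)
  k2 = (2.895536, 0.037416)
  → (2.597071, 0.075800)
(x_1(0.37), x_2(0.37)) ≈ (2.5971, 0.0758)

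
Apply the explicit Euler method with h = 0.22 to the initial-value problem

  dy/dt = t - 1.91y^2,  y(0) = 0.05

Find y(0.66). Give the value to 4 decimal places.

0.1892

Euler: y_{n+1} = y_n + h·f(t_n, y_n).
t=0.000000, y=0.050000: f=-0.004775 → y ← 0.050000 + 0.22·(-0.004775) = 0.048949
t=0.220000, y=0.048949: f=0.215424 → y ← 0.048949 + 0.22·0.215424 = 0.096343
t=0.440000, y=0.096343: f=0.422272 → y ← 0.096343 + 0.22·0.422272 = 0.189242
y(0.66) ≈ 0.1892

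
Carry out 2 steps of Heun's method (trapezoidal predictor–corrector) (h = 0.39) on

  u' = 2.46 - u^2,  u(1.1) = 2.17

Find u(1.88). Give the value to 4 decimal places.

1.7367

Heun: k1 = f(s_n, u_n); k2 = f(s_n + h, u_n + h·k1); u_{n+1} = u_n + (h/2)·(k1 + k2).
s=1.100000, u=2.170000:
  k1 = f(1.100000, 2.170000) = -2.248900
  k2 = f(1.490000, 1.292929) = 0.788335
  u ← 2.170000 + (0.39/2)·(-2.248900 + 0.788335) = 1.885190
s=1.490000, u=1.885190:
  k1 = f(1.490000, 1.885190) = -1.093940
  k2 = f(1.880000, 1.458553) = 0.332623
  u ← 1.885190 + (0.39/2)·(-1.093940 + 0.332623) = 1.736733
u(1.88) ≈ 1.7367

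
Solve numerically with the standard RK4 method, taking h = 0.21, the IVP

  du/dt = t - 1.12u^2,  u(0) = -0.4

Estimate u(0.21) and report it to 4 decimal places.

RK4: k1 = f(t_n, u_n); k2 = f(t_n + h/2, u_n + (h/2)·k1); k3 = f(t_n + h/2, u_n + (h/2)·k2); k4 = f(t_n + h, u_n + h·k3); u_{n+1} = u_n + (h/6)·(k1 + 2k2 + 2k3 + k4).
t=0.000000, u=-0.400000:
  k1 = f(0.000000, -0.400000) = -0.179200
  k2 = f(0.105000, -0.418816) = -0.091456
  k3 = f(0.105000, -0.409603) = -0.082907
  k4 = f(0.210000, -0.417411) = 0.014861
  u ← -0.400000 + (0.21/6)·(k1 + 2k2 + 2k3 + k4) = -0.417957
u(0.21) ≈ -0.4180

-0.4180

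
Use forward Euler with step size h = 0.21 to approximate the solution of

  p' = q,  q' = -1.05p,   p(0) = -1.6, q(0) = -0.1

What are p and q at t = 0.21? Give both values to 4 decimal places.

-1.6210, 0.2528

Euler on (p,q): p_{n+1} = p_n + h·p', q_{n+1} = q_n + h·q'.
0.000000: (-1.600000, -0.100000); f=(-0.100000, 1.680000) → (-1.621000, 0.252800)
(p(0.21), q(0.21)) ≈ (-1.6210, 0.2528)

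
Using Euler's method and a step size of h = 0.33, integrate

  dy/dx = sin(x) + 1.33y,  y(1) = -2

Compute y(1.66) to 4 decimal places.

-3.4208

Euler: y_{n+1} = y_n + h·f(x_n, y_n).
x=1.000000, y=-2.000000: f=-1.818529 → y ← -2.000000 + 0.33·(-1.818529) = -2.600115
x=1.330000, y=-2.600115: f=-2.487004 → y ← -2.600115 + 0.33·(-2.487004) = -3.420826
y(1.66) ≈ -3.4208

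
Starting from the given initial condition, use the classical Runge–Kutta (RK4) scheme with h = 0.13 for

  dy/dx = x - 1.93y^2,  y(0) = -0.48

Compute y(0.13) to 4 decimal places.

-0.5365

RK4: k1 = f(x_n, y_n); k2 = f(x_n + h/2, y_n + (h/2)·k1); k3 = f(x_n + h/2, y_n + (h/2)·k2); k4 = f(x_n + h, y_n + h·k3); y_{n+1} = y_n + (h/6)·(k1 + 2k2 + 2k3 + k4).
x=0.000000, y=-0.480000:
  k1 = f(0.000000, -0.480000) = -0.444672
  k2 = f(0.065000, -0.508904) = -0.434837
  k3 = f(0.065000, -0.508264) = -0.433582
  k4 = f(0.130000, -0.536366) = -0.425238
  y ← -0.480000 + (0.13/6)·(k1 + 2k2 + 2k3 + k4) = -0.536480
y(0.13) ≈ -0.5365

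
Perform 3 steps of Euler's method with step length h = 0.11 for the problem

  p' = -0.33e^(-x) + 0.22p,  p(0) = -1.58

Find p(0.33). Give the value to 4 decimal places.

-1.7980

Euler: p_{n+1} = p_n + h·f(x_n, p_n).
x=0.000000, p=-1.580000: f=-0.677600 → p ← -1.580000 + 0.11·(-0.677600) = -1.654536
x=0.110000, p=-1.654536: f=-0.659623 → p ← -1.654536 + 0.11·(-0.659623) = -1.727095
x=0.220000, p=-1.727095: f=-0.644792 → p ← -1.727095 + 0.11·(-0.644792) = -1.798022
p(0.33) ≈ -1.7980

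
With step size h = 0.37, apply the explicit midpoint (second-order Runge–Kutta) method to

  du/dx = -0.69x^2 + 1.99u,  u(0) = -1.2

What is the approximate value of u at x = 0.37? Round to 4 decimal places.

Midpoint: k1 = f(x_n, u_n); k2 = f(x_n + h/2, u_n + (h/2)·k1); u_{n+1} = u_n + h·k2.
x=0.000000, u=-1.200000:
  k1 = f(0.000000, -1.200000) = -2.388000
  k2 = f(0.185000, -1.641780) = -3.290757
  u ← -1.200000 + 0.37·(-3.290757) = -2.417580
u(0.37) ≈ -2.4176

-2.4176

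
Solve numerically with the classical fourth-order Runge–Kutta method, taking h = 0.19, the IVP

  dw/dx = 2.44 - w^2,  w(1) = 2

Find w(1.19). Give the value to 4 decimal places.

1.7901

RK4: k1 = f(x_n, w_n); k2 = f(x_n + h/2, w_n + (h/2)·k1); k3 = f(x_n + h/2, w_n + (h/2)·k2); k4 = f(x_n + h, w_n + h·k3); w_{n+1} = w_n + (h/6)·(k1 + 2k2 + 2k3 + k4).
x=1.000000, w=2.000000:
  k1 = f(1.000000, 2.000000) = -1.560000
  k2 = f(1.095000, 1.851800) = -0.989163
  k3 = f(1.095000, 1.906029) = -1.192948
  k4 = f(1.190000, 1.773340) = -0.704734
  w ← 2.000000 + (0.19/6)·(k1 + 2k2 + 2k3 + k4) = 1.790083
w(1.19) ≈ 1.7901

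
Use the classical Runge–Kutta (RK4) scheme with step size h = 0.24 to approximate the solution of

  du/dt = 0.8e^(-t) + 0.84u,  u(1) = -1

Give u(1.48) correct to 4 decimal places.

-1.3562

RK4: k1 = f(t_n, u_n); k2 = f(t_n + h/2, u_n + (h/2)·k1); k3 = f(t_n + h/2, u_n + (h/2)·k2); k4 = f(t_n + h, u_n + h·k3); u_{n+1} = u_n + (h/6)·(k1 + 2k2 + 2k3 + k4).
t=1.000000, u=-1.000000:
  k1 = f(1.000000, -1.000000) = -0.545696
  k2 = f(1.120000, -1.065484) = -0.633982
  k3 = f(1.120000, -1.076078) = -0.642882
  k4 = f(1.240000, -1.154292) = -0.738098
  u ← -1.000000 + (0.24/6)·(k1 + 2k2 + 2k3 + k4) = -1.153501
t=1.240000, u=-1.153501:
  k1 = f(1.240000, -1.153501) = -0.737433
  k2 = f(1.360000, -1.241993) = -0.837945
  k3 = f(1.360000, -1.254054) = -0.848077
  k4 = f(1.480000, -1.357039) = -0.957803
  u ← -1.153501 + (0.24/6)·(k1 + 2k2 + 2k3 + k4) = -1.356192
u(1.48) ≈ -1.3562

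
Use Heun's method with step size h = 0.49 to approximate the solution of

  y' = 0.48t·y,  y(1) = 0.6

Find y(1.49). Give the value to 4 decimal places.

Heun: k1 = f(t_n, y_n); k2 = f(t_n + h, y_n + h·k1); y_{n+1} = y_n + (h/2)·(k1 + k2).
t=1.000000, y=0.600000:
  k1 = f(1.000000, 0.600000) = 0.288000
  k2 = f(1.490000, 0.741120) = 0.530049
  y ← 0.600000 + (0.49/2)·(0.288000 + 0.530049) = 0.800422
y(1.49) ≈ 0.8004

0.8004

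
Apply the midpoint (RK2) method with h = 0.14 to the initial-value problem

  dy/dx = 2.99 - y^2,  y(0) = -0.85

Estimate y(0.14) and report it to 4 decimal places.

Midpoint: k1 = f(x_n, y_n); k2 = f(x_n + h/2, y_n + (h/2)·k1); y_{n+1} = y_n + h·k2.
x=0.000000, y=-0.850000:
  k1 = f(0.000000, -0.850000) = 2.267500
  k2 = f(0.070000, -0.691275) = 2.512139
  y ← -0.850000 + 0.14·2.512139 = -0.498301
y(0.14) ≈ -0.4983

-0.4983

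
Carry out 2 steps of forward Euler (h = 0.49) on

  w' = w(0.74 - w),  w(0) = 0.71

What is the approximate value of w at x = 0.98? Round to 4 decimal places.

Euler: w_{n+1} = w_n + h·f(x_n, w_n).
x=0.000000, w=0.710000: f=0.021300 → w ← 0.710000 + 0.49·0.021300 = 0.720437
x=0.490000, w=0.720437: f=0.014094 → w ← 0.720437 + 0.49·0.014094 = 0.727343
w(0.98) ≈ 0.7273

0.7273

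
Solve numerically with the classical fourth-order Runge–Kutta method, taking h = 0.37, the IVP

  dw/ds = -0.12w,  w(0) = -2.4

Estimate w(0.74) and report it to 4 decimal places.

RK4: k1 = f(s_n, w_n); k2 = f(s_n + h/2, w_n + (h/2)·k1); k3 = f(s_n + h/2, w_n + (h/2)·k2); k4 = f(s_n + h, w_n + h·k3); w_{n+1} = w_n + (h/6)·(k1 + 2k2 + 2k3 + k4).
s=0.000000, w=-2.400000:
  k1 = f(0.000000, -2.400000) = 0.288000
  k2 = f(0.185000, -2.346720) = 0.281606
  k3 = f(0.185000, -2.347903) = 0.281748
  k4 = f(0.370000, -2.295753) = 0.275490
  w ← -2.400000 + (0.37/6)·(k1 + 2k2 + 2k3 + k4) = -2.295771
s=0.370000, w=-2.295771:
  k1 = f(0.370000, -2.295771) = 0.275493
  k2 = f(0.555000, -2.244805) = 0.269377
  k3 = f(0.555000, -2.245936) = 0.269512
  k4 = f(0.740000, -2.196051) = 0.263526
  w ← -2.295771 + (0.37/6)·(k1 + 2k2 + 2k3 + k4) = -2.196069
w(0.74) ≈ -2.1961

-2.1961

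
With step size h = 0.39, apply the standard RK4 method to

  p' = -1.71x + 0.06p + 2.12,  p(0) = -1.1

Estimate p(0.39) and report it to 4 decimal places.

RK4: k1 = f(x_n, p_n); k2 = f(x_n + h/2, p_n + (h/2)·k1); k3 = f(x_n + h/2, p_n + (h/2)·k2); k4 = f(x_n + h, p_n + h·k3); p_{n+1} = p_n + (h/6)·(k1 + 2k2 + 2k3 + k4).
x=0.000000, p=-1.100000:
  k1 = f(0.000000, -1.100000) = 2.054000
  k2 = f(0.195000, -0.699470) = 1.744582
  k3 = f(0.195000, -0.759807) = 1.740962
  k4 = f(0.390000, -0.421025) = 1.427839
  p ← -1.100000 + (0.39/6)·(k1 + 2k2 + 2k3 + k4) = -0.420560
p(0.39) ≈ -0.4206

-0.4206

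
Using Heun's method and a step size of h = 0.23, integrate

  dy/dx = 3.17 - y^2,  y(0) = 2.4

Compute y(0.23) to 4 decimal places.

Heun: k1 = f(x_n, y_n); k2 = f(x_n + h, y_n + h·k1); y_{n+1} = y_n + (h/2)·(k1 + k2).
x=0.000000, y=2.400000:
  k1 = f(0.000000, 2.400000) = -2.590000
  k2 = f(0.230000, 1.804300) = -0.085498
  y ← 2.400000 + (0.23/2)·(-2.590000 + (-0.085498)) = 2.092318
y(0.23) ≈ 2.0923

2.0923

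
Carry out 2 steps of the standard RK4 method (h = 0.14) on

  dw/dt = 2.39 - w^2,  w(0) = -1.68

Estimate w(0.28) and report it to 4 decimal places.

RK4: k1 = f(t_n, w_n); k2 = f(t_n + h/2, w_n + (h/2)·k1); k3 = f(t_n + h/2, w_n + (h/2)·k2); k4 = f(t_n + h, w_n + h·k3); w_{n+1} = w_n + (h/6)·(k1 + 2k2 + 2k3 + k4).
t=0.000000, w=-1.680000:
  k1 = f(0.000000, -1.680000) = -0.432400
  k2 = f(0.070000, -1.710268) = -0.535017
  k3 = f(0.070000, -1.717451) = -0.559639
  k4 = f(0.140000, -1.758349) = -0.701793
  w ← -1.680000 + (0.14/6)·(k1 + 2k2 + 2k3 + k4) = -1.757548
t=0.140000, w=-1.757548:
  k1 = f(0.140000, -1.757548) = -0.698976
  k2 = f(0.210000, -1.806477) = -0.873358
  k3 = f(0.210000, -1.818683) = -0.917610
  k4 = f(0.280000, -1.886014) = -1.167048
  w ← -1.757548 + (0.14/6)·(k1 + 2k2 + 2k3 + k4) = -1.884667
w(0.28) ≈ -1.8847

-1.8847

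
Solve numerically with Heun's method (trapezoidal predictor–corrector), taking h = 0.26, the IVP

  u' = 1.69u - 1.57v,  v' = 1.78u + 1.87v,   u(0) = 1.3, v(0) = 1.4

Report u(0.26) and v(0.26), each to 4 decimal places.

1.0380, 2.9940

Heun on (u,v): k1 = f(t_n, state_n); k2 = f(t_n + h, state_n + h·k1); state_{n+1} = state_n + (h/2)·(k1 + k2).
0.000000: (1.300000, 1.400000)
  k1 = (-0.001000, 4.932000)
  predictor → (1.299740, 2.682320)
  k2 = (-2.014682, 7.329476)
  → (1.037961, 2.993992)
(u(0.26), v(0.26)) ≈ (1.0380, 2.9940)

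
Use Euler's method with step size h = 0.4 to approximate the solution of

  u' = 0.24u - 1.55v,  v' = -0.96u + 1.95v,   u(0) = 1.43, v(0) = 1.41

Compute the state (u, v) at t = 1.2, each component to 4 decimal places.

Euler on (u,v): u_{n+1} = u_n + h·u', v_{n+1} = v_n + h·v'.
0.000000: (1.430000, 1.410000); f=(-1.842300, 1.376700) → (0.693080, 1.960680)
0.400000: (0.693080, 1.960680); f=(-2.872715, 3.157969) → (-0.456006, 3.223868)
0.800000: (-0.456006, 3.223868); f=(-5.106436, 6.724308) → (-2.498580, 5.913591)
(u(1.2), v(1.2)) ≈ (-2.4986, 5.9136)

-2.4986, 5.9136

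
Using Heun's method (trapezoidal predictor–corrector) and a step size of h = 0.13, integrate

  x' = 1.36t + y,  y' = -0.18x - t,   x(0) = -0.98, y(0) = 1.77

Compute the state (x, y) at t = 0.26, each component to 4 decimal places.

-0.4708, 1.7707

Heun on (x,y): k1 = f(t_n, state_n); k2 = f(t_n + h, state_n + h·k1); state_{n+1} = state_n + (h/2)·(k1 + k2).
0.000000: (-0.980000, 1.770000)
  k1 = (1.770000, 0.176400)
  predictor → (-0.749900, 1.792932)
  k2 = (1.969732, 0.004982)
  → (-0.736917, 1.781790)
0.130000: (-0.736917, 1.781790)
  k1 = (1.958590, 0.002645)
  predictor → (-0.482301, 1.782134)
  k2 = (2.135734, -0.173186)
  → (-0.470786, 1.770705)
(x(0.26), y(0.26)) ≈ (-0.4708, 1.7707)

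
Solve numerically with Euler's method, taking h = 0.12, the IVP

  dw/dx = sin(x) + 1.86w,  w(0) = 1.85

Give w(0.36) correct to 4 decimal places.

Euler: w_{n+1} = w_n + h·f(x_n, w_n).
x=0.000000, w=1.850000: f=3.441000 → w ← 1.850000 + 0.12·3.441000 = 2.262920
x=0.120000, w=2.262920: f=4.328743 → w ← 2.262920 + 0.12·4.328743 = 2.782369
x=0.240000, w=2.782369: f=5.412909 → w ← 2.782369 + 0.12·5.412909 = 3.431918
w(0.36) ≈ 3.4319

3.4319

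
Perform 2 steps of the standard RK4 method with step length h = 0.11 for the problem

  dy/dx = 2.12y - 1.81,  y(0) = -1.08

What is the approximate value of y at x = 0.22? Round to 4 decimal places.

-2.2291

RK4: k1 = f(x_n, y_n); k2 = f(x_n + h/2, y_n + (h/2)·k1); k3 = f(x_n + h/2, y_n + (h/2)·k2); k4 = f(x_n + h, y_n + h·k3); y_{n+1} = y_n + (h/6)·(k1 + 2k2 + 2k3 + k4).
x=0.000000, y=-1.080000:
  k1 = f(0.000000, -1.080000) = -4.099600
  k2 = f(0.055000, -1.305478) = -4.577613
  k3 = f(0.055000, -1.331769) = -4.633350
  k4 = f(0.110000, -1.589668) = -5.180097
  y ← -1.080000 + (0.11/6)·(k1 + 2k2 + 2k3 + k4) = -1.587863
x=0.110000, y=-1.587863:
  k1 = f(0.110000, -1.587863) = -5.176270
  k2 = f(0.165000, -1.872558) = -5.779823
  k3 = f(0.165000, -1.905753) = -5.850197
  k4 = f(0.220000, -2.231385) = -6.540536
  y ← -1.587863 + (0.11/6)·(k1 + 2k2 + 2k3 + k4) = -2.229105
y(0.22) ≈ -2.2291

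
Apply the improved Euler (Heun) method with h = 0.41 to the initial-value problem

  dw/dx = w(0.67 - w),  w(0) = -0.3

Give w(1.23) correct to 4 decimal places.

-1.3899

Heun: k1 = f(x_n, w_n); k2 = f(x_n + h, w_n + h·k1); w_{n+1} = w_n + (h/2)·(k1 + k2).
x=0.000000, w=-0.300000:
  k1 = f(0.000000, -0.300000) = -0.291000
  k2 = f(0.410000, -0.419310) = -0.456759
  w ← -0.300000 + (0.41/2)·(-0.291000 + (-0.456759)) = -0.453291
x=0.410000, w=-0.453291:
  k1 = f(0.410000, -0.453291) = -0.509177
  k2 = f(0.820000, -0.662053) = -0.881890
  w ← -0.453291 + (0.41/2)·(-0.509177 + (-0.881890)) = -0.738459
x=0.820000, w=-0.738459:
  k1 = f(0.820000, -0.738459) = -1.040090
  k2 = f(1.230000, -1.164896) = -2.137463
  w ← -0.738459 + (0.41/2)·(-1.040090 + (-2.137463)) = -1.389857
w(1.23) ≈ -1.3899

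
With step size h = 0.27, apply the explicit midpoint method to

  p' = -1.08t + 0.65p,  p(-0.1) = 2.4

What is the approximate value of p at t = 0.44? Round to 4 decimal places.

3.3014

Midpoint: k1 = f(t_n, p_n); k2 = f(t_n + h/2, p_n + (h/2)·k1); p_{n+1} = p_n + h·k2.
t=-0.100000, p=2.400000:
  k1 = f(-0.100000, 2.400000) = 1.668000
  k2 = f(0.035000, 2.625180) = 1.668567
  p ← 2.400000 + 0.27·1.668567 = 2.850513
t=0.170000, p=2.850513:
  k1 = f(0.170000, 2.850513) = 1.669234
  k2 = f(0.305000, 3.075860) = 1.669909
  p ← 2.850513 + 0.27·1.669909 = 3.301388
p(0.44) ≈ 3.3014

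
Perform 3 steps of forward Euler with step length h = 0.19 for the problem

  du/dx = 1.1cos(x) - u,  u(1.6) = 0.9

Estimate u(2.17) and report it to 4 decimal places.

0.3543

Euler: u_{n+1} = u_n + h·f(x_n, u_n).
x=1.600000, u=0.900000: f=-0.932119 → u ← 0.900000 + 0.19·(-0.932119) = 0.722897
x=1.790000, u=0.722897: f=-0.962095 → u ← 0.722897 + 0.19·(-0.962095) = 0.540099
x=1.980000, u=0.540099: f=-0.977766 → u ← 0.540099 + 0.19·(-0.977766) = 0.354324
u(2.17) ≈ 0.3543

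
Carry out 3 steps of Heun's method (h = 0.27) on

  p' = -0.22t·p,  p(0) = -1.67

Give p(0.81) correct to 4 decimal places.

Heun: k1 = f(t_n, p_n); k2 = f(t_n + h, p_n + h·k1); p_{n+1} = p_n + (h/2)·(k1 + k2).
t=0.000000, p=-1.670000:
  k1 = f(0.000000, -1.670000) = 0.000000
  k2 = f(0.270000, -1.670000) = 0.099198
  p ← -1.670000 + (0.27/2)·(0.000000 + 0.099198) = -1.656608
t=0.270000, p=-1.656608:
  k1 = f(0.270000, -1.656608) = 0.098403
  k2 = f(0.540000, -1.630040) = 0.193649
  p ← -1.656608 + (0.27/2)·(0.098403 + 0.193649) = -1.617181
t=0.540000, p=-1.617181:
  k1 = f(0.540000, -1.617181) = 0.192121
  k2 = f(0.810000, -1.565309) = 0.278938
  p ← -1.617181 + (0.27/2)·(0.192121 + 0.278938) = -1.553588
p(0.81) ≈ -1.5536

-1.5536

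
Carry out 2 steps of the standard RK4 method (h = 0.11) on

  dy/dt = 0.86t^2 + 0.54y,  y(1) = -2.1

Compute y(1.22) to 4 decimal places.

RK4: k1 = f(t_n, y_n); k2 = f(t_n + h/2, y_n + (h/2)·k1); k3 = f(t_n + h/2, y_n + (h/2)·k2); k4 = f(t_n + h, y_n + h·k3); y_{n+1} = y_n + (h/6)·(k1 + 2k2 + 2k3 + k4).
t=1.000000, y=-2.100000:
  k1 = f(1.000000, -2.100000) = -0.274000
  k2 = f(1.055000, -2.115070) = -0.184936
  k3 = f(1.055000, -2.110171) = -0.182291
  k4 = f(1.110000, -2.120052) = -0.085222
  y ← -2.100000 + (0.11/6)·(k1 + 2k2 + 2k3 + k4) = -2.120051
t=1.110000, y=-2.120051:
  k1 = f(1.110000, -2.120051) = -0.085221
  k2 = f(1.165000, -2.124738) = 0.019855
  k3 = f(1.165000, -2.118959) = 0.022976
  k4 = f(1.220000, -2.117523) = 0.136561
  y ← -2.120051 + (0.11/6)·(k1 + 2k2 + 2k3 + k4) = -2.117539
y(1.22) ≈ -2.1175

-2.1175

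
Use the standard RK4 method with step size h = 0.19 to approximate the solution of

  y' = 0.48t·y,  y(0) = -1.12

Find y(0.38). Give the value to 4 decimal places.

-1.1595

RK4: k1 = f(t_n, y_n); k2 = f(t_n + h/2, y_n + (h/2)·k1); k3 = f(t_n + h/2, y_n + (h/2)·k2); k4 = f(t_n + h, y_n + h·k3); y_{n+1} = y_n + (h/6)·(k1 + 2k2 + 2k3 + k4).
t=0.000000, y=-1.120000:
  k1 = f(0.000000, -1.120000) = 0.000000
  k2 = f(0.095000, -1.120000) = -0.051072
  k3 = f(0.095000, -1.124852) = -0.051293
  k4 = f(0.190000, -1.129746) = -0.103033
  y ← -1.120000 + (0.19/6)·(k1 + 2k2 + 2k3 + k4) = -1.129746
t=0.190000, y=-1.129746:
  k1 = f(0.190000, -1.129746) = -0.103033
  k2 = f(0.285000, -1.139534) = -0.155888
  k3 = f(0.285000, -1.144555) = -0.156575
  k4 = f(0.380000, -1.159495) = -0.211492
  y ← -1.129746 + (0.19/6)·(k1 + 2k2 + 2k3 + k4) = -1.159495
y(0.38) ≈ -1.1595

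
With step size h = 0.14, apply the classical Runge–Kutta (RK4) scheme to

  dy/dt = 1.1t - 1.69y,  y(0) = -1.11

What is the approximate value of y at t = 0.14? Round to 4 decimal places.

-0.8662

RK4: k1 = f(t_n, y_n); k2 = f(t_n + h/2, y_n + (h/2)·k1); k3 = f(t_n + h/2, y_n + (h/2)·k2); k4 = f(t_n + h, y_n + h·k3); y_{n+1} = y_n + (h/6)·(k1 + 2k2 + 2k3 + k4).
t=0.000000, y=-1.110000:
  k1 = f(0.000000, -1.110000) = 1.875900
  k2 = f(0.070000, -0.978687) = 1.730981
  k3 = f(0.070000, -0.988831) = 1.748125
  k4 = f(0.140000, -0.865263) = 1.616294
  y ← -1.110000 + (0.14/6)·(k1 + 2k2 + 2k3 + k4) = -0.866157
y(0.14) ≈ -0.8662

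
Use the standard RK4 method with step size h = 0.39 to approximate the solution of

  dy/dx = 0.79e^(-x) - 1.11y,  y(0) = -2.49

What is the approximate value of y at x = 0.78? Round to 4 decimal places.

-0.7774

RK4: k1 = f(x_n, y_n); k2 = f(x_n + h/2, y_n + (h/2)·k1); k3 = f(x_n + h/2, y_n + (h/2)·k2); k4 = f(x_n + h, y_n + h·k3); y_{n+1} = y_n + (h/6)·(k1 + 2k2 + 2k3 + k4).
x=0.000000, y=-2.490000:
  k1 = f(0.000000, -2.490000) = 3.553900
  k2 = f(0.195000, -1.796990) = 2.644698
  k3 = f(0.195000, -1.974284) = 2.841495
  k4 = f(0.390000, -1.381817) = 2.068692
  y ← -2.490000 + (0.39/6)·(k1 + 2k2 + 2k3 + k4) = -1.411327
x=0.390000, y=-1.411327:
  k1 = f(0.390000, -1.411327) = 2.101447
  k2 = f(0.585000, -1.001544) = 1.551828
  k3 = f(0.585000, -1.108720) = 1.670793
  k4 = f(0.780000, -0.759717) = 1.205427
  y ← -1.411327 + (0.39/6)·(k1 + 2k2 + 2k3 + k4) = -0.777439
y(0.78) ≈ -0.7774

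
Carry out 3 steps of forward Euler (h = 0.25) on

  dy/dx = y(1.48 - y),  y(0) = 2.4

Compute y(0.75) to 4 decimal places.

1.5949

Euler: y_{n+1} = y_n + h·f(x_n, y_n).
x=0.000000, y=2.400000: f=-2.208000 → y ← 2.400000 + 0.25·(-2.208000) = 1.848000
x=0.250000, y=1.848000: f=-0.680064 → y ← 1.848000 + 0.25·(-0.680064) = 1.677984
x=0.500000, y=1.677984: f=-0.332214 → y ← 1.677984 + 0.25·(-0.332214) = 1.594931
y(0.75) ≈ 1.5949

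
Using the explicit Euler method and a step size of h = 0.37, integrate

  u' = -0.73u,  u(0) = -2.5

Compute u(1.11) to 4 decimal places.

Euler: u_{n+1} = u_n + h·f(x_n, u_n).
x=0.000000, u=-2.500000: f=1.825000 → u ← -2.500000 + 0.37·1.825000 = -1.824750
x=0.370000, u=-1.824750: f=1.332067 → u ← -1.824750 + 0.37·1.332067 = -1.331885
x=0.740000, u=-1.331885: f=0.972276 → u ← -1.331885 + 0.37·0.972276 = -0.972143
u(1.11) ≈ -0.9721

-0.9721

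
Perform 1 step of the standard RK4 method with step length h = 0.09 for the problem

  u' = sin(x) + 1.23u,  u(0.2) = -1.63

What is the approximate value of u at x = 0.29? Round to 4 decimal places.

RK4: k1 = f(x_n, u_n); k2 = f(x_n + h/2, u_n + (h/2)·k1); k3 = f(x_n + h/2, u_n + (h/2)·k2); k4 = f(x_n + h, u_n + h·k3); u_{n+1} = u_n + (h/6)·(k1 + 2k2 + 2k3 + k4).
x=0.200000, u=-1.630000:
  k1 = f(0.200000, -1.630000) = -1.806231
  k2 = f(0.245000, -1.711280) = -1.862319
  k3 = f(0.245000, -1.713804) = -1.865423
  k4 = f(0.290000, -1.797888) = -1.925450
  u ← -1.630000 + (0.09/6)·(k1 + 2k2 + 2k3 + k4) = -1.797807
u(0.29) ≈ -1.7978

-1.7978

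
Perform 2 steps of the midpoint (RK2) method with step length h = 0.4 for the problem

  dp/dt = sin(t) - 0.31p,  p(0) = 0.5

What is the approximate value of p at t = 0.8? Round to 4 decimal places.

Midpoint: k1 = f(t_n, p_n); k2 = f(t_n + h/2, p_n + (h/2)·k1); p_{n+1} = p_n + h·k2.
t=0.000000, p=0.500000:
  k1 = f(0.000000, 0.500000) = -0.155000
  k2 = f(0.200000, 0.469000) = 0.053279
  p ← 0.500000 + 0.4·0.053279 = 0.521312
t=0.400000, p=0.521312:
  k1 = f(0.400000, 0.521312) = 0.227812
  k2 = f(0.600000, 0.566874) = 0.388912
  p ← 0.521312 + 0.4·0.388912 = 0.676876
p(0.8) ≈ 0.6769

0.6769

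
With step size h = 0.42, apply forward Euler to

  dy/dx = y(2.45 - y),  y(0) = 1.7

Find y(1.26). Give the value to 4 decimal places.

2.4503

Euler: y_{n+1} = y_n + h·f(x_n, y_n).
x=0.000000, y=1.700000: f=1.275000 → y ← 1.700000 + 0.42·1.275000 = 2.235500
x=0.420000, y=2.235500: f=0.479515 → y ← 2.235500 + 0.42·0.479515 = 2.436896
x=0.840000, y=2.436896: f=0.031933 → y ← 2.436896 + 0.42·0.031933 = 2.450308
y(1.26) ≈ 2.4503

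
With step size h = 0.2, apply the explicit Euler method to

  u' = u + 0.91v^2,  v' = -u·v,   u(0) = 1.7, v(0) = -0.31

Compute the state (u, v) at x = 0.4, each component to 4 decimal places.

2.4766, -0.1204

Euler on (u,v): u_{n+1} = u_n + h·u', v_{n+1} = v_n + h·v'.
0.000000: (1.700000, -0.310000); f=(1.787451, 0.527000) → (2.057490, -0.204600)
0.200000: (2.057490, -0.204600); f=(2.095584, 0.420962) → (2.476607, -0.120408)
(u(0.4), v(0.4)) ≈ (2.4766, -0.1204)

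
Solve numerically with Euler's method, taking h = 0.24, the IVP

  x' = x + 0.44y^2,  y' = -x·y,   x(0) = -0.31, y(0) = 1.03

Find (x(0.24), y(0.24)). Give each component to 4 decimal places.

Euler on (x,y): x_{n+1} = x_n + h·x', y_{n+1} = y_n + h·y'.
0.000000: (-0.310000, 1.030000); f=(0.156796, 0.319300) → (-0.272369, 1.106632)
(x(0.24), y(0.24)) ≈ (-0.2724, 1.1066)

-0.2724, 1.1066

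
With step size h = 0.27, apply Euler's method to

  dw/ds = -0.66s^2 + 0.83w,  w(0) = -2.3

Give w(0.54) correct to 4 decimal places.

-3.4594

Euler: w_{n+1} = w_n + h·f(s_n, w_n).
s=0.000000, w=-2.300000: f=-1.909000 → w ← -2.300000 + 0.27·(-1.909000) = -2.815430
s=0.270000, w=-2.815430: f=-2.384921 → w ← -2.815430 + 0.27·(-2.384921) = -3.459359
w(0.54) ≈ -3.4594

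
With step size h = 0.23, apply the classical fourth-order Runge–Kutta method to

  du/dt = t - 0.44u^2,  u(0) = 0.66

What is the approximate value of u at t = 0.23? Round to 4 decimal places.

0.6440

RK4: k1 = f(t_n, u_n); k2 = f(t_n + h/2, u_n + (h/2)·k1); k3 = f(t_n + h/2, u_n + (h/2)·k2); k4 = f(t_n + h, u_n + h·k3); u_{n+1} = u_n + (h/6)·(k1 + 2k2 + 2k3 + k4).
t=0.000000, u=0.660000:
  k1 = f(0.000000, 0.660000) = -0.191664
  k2 = f(0.115000, 0.637959) = -0.064076
  k3 = f(0.115000, 0.652631) = -0.072408
  k4 = f(0.230000, 0.643346) = 0.047887
  u ← 0.660000 + (0.23/6)·(k1 + 2k2 + 2k3 + k4) = 0.644025
u(0.23) ≈ 0.6440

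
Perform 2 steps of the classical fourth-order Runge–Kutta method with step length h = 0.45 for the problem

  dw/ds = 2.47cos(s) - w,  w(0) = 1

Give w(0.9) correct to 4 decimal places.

RK4: k1 = f(s_n, w_n); k2 = f(s_n + h/2, w_n + (h/2)·k1); k3 = f(s_n + h/2, w_n + (h/2)·k2); k4 = f(s_n + h, w_n + h·k3); w_{n+1} = w_n + (h/6)·(k1 + 2k2 + 2k3 + k4).
s=0.000000, w=1.000000:
  k1 = f(0.000000, 1.000000) = 1.470000
  k2 = f(0.225000, 1.330750) = 1.076991
  k3 = f(0.225000, 1.242323) = 1.165418
  k4 = f(0.450000, 1.524438) = 0.699666
  w ← 1.000000 + (0.45/6)·(k1 + 2k2 + 2k3 + k4) = 1.499086
s=0.450000, w=1.499086:
  k1 = f(0.450000, 1.499086) = 0.725018
  k2 = f(0.675000, 1.662215) = 0.266131
  k3 = f(0.675000, 1.558966) = 0.369380
  k4 = f(0.900000, 1.665308) = -0.129931
  w ← 1.499086 + (0.45/6)·(k1 + 2k2 + 2k3 + k4) = 1.639045
w(0.9) ≈ 1.6390

1.6390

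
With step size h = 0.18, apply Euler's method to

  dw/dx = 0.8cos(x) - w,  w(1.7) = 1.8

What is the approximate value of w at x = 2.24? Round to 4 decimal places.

Euler: w_{n+1} = w_n + h·f(x_n, w_n).
x=1.700000, w=1.800000: f=-1.903076 → w ← 1.800000 + 0.18·(-1.903076) = 1.457446
x=1.880000, w=1.457446: f=-1.700887 → w ← 1.457446 + 0.18·(-1.700887) = 1.151287
x=2.060000, w=1.151287: f=-1.527225 → w ← 1.151287 + 0.18·(-1.527225) = 0.876386
w(2.24) ≈ 0.8764

0.8764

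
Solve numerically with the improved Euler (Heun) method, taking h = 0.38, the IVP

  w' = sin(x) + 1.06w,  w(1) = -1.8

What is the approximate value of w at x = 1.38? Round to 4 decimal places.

-2.2602

Heun: k1 = f(x_n, w_n); k2 = f(x_n + h, w_n + h·k1); w_{n+1} = w_n + (h/2)·(k1 + k2).
x=1.000000, w=-1.800000:
  k1 = f(1.000000, -1.800000) = -1.066529
  k2 = f(1.380000, -2.205281) = -1.355744
  w ← -1.800000 + (0.38/2)·(-1.066529 + (-1.355744)) = -2.260232
w(1.38) ≈ -2.2602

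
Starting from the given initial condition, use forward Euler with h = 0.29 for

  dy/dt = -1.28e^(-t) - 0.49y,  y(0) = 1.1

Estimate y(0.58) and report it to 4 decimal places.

0.2134

Euler: y_{n+1} = y_n + h·f(t_n, y_n).
t=0.000000, y=1.100000: f=-1.819000 → y ← 1.100000 + 0.29·(-1.819000) = 0.572490
t=0.290000, y=0.572490: f=-1.238297 → y ← 0.572490 + 0.29·(-1.238297) = 0.213384
y(0.58) ≈ 0.2134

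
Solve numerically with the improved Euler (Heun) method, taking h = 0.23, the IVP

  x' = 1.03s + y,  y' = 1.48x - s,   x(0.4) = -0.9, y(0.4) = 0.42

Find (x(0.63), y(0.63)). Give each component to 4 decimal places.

Heun on (x,y): k1 = f(s_n, state_n); k2 = f(s_n + h, state_n + h·k1); state_{n+1} = state_n + (h/2)·(k1 + k2).
0.400000: (-0.900000, 0.420000)
  k1 = (0.832000, -1.732000)
  predictor → (-0.708640, 0.021640)
  k2 = (0.670540, -1.678787)
  → (-0.727208, 0.027759)
(x(0.63), y(0.63)) ≈ (-0.7272, 0.0278)

-0.7272, 0.0278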